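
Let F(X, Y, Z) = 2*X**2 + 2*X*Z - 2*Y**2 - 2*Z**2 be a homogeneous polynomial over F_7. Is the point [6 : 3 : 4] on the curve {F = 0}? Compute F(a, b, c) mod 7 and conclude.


F(6,3,4) ≡ 0 (mod 7); P is on the curve.

Evaluate F(6, 3, 4) term-by-term (mod 7).
  2*X**2 ↦ 2·36·1·1 = 72
  2*X*Z ↦ 2·6·1·4 = 48
  -2*Y**2 ↦ -2·1·9·1 = -18
  -2*Z**2 ↦ -2·1·1·16 = -32
Sum: F(6, 3, 4) = (72) + (48) + (-18) + (-32) = 70.
Reducing mod 7: 70 ≡ 0 (mod 7).
Since F(a, b, c) ≡ 0 (mod 7), P lies on the curve.


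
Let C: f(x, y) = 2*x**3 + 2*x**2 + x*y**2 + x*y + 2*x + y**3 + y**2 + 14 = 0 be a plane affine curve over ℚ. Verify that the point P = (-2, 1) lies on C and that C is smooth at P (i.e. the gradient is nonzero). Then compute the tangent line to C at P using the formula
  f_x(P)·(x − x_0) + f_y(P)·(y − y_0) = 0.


Tangent line at P: 20*x - y + 41 = 0.

Step 1: f(-2, 1) = 0, so P lies on C.
Step 2: partial derivatives
  f_x(x, y) = 6*x**2 + 4*x + y**2 + y + 2, f_y(x, y) = 2*x*y + x + 3*y**2 + 2*y.
  f_x(P) = 20, f_y(P) = -1 (gradient nonzero, so P is smooth).
Step 3: tangent line at P: 20·(x − -2) + -1·(y − 1) = 0.
Expanding: 20*x - y + 41 = 0.


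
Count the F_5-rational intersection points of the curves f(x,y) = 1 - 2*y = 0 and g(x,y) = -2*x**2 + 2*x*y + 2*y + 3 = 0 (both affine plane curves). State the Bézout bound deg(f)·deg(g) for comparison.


Common zeros: ∅; count = 0; Bézout bound = 2.

deg(f) = 1, deg(g) = 2, so Bézout bound = 2.
Scan x ∈ F_5. For each x, list the y ∈ F_5 with f(x, y) ≡ 0 and those with g(x, y) ≡ 0 (mod 5); the common zeros in that column are the intersection.
  x = 0: f ≡ 0 at y ∈ {3}; g ≡ 0 at y ∈ {1}; common: ∅.
  x = 1: f ≡ 0 at y ∈ {3}; g ≡ 0 at y ∈ {1}; common: ∅.
  x = 2: f ≡ 0 at y ∈ {3}; g ≡ 0 at y ∈ {0}; common: ∅.
  x = 3: f ≡ 0 at y ∈ {3}; g ≡ 0 at y ∈ {0}; common: ∅.
  x = 4: f ≡ 0 at y ∈ {3}; g ≡ 0 at y ∈ ∅; common: ∅.
Collecting: common zeros = ∅, so the count is 0.
Comparison with the Bézout bound: 0 ≤ 2 = deg(f)·deg(g), as expected for curves with no common component (the affine F_5-count falls short of the bound because intersections may lie at infinity, over extension fields, or carry multiplicity).


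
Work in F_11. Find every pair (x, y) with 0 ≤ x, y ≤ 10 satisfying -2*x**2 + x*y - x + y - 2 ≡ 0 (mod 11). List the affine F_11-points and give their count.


Affine F_11-points: {(0, 2), (1, 8), (2, 4), (3, 3), (4, 1), (5, 4), (6, 2), (7, 1), (8, 8), (9, 3)}; count = 10.

For each of the 121 pairs (x, y) ∈ F_11², evaluate f(x, y) mod 11. Record the zeros.
  x = 0: [0↦9, 1↦10, 2↦0, 3↦1, 4↦2, 5↦3, 6↦4, 7↦5, 8↦6, 9↦7, 10↦8]  zeros at y ∈ {2}
  x = 1: [0↦6, 1↦8, 2↦10, 3↦1, 4↦3, 5↦5, 6↦7, 7↦9, 8↦0, 9↦2, 10↦4]  zeros at y ∈ {8}
  x = 2: [0↦10, 1↦2, 2↦5, 3↦8, 4↦0, 5↦3, 6↦6, 7↦9, 8↦1, 9↦4, 10↦7]  zeros at y ∈ {4}
  x = 3: [0↦10, 1↦3, 2↦7, 3↦0, 4↦4, 5↦8, 6↦1, 7↦5, 8↦9, 9↦2, 10↦6]  zeros at y ∈ {3}
  x = 4: [0↦6, 1↦0, 2↦5, 3↦10, 4↦4, 5↦9, 6↦3, 7↦8, 8↦2, 9↦7, 10↦1]  zeros at y ∈ {1}
  x = 5: [0↦9, 1↦4, 2↦10, 3↦5, 4↦0, 5↦6, 6↦1, 7↦7, 8↦2, 9↦8, 10↦3]  zeros at y ∈ {4}
  x = 6: [0↦8, 1↦4, 2↦0, 3↦7, 4↦3, 5↦10, 6↦6, 7↦2, 8↦9, 9↦5, 10↦1]  zeros at y ∈ {2}
  x = 7: [0↦3, 1↦0, 2↦8, 3↦5, 4↦2, 5↦10, 6↦7, 7↦4, 8↦1, 9↦9, 10↦6]  zeros at y ∈ {1}
  x = 8: [0↦5, 1↦3, 2↦1, 3↦10, 4↦8, 5↦6, 6↦4, 7↦2, 8↦0, 9↦9, 10↦7]  zeros at y ∈ {8}
  x = 9: [0↦3, 1↦2, 2↦1, 3↦0, 4↦10, 5↦9, 6↦8, 7↦7, 8↦6, 9↦5, 10↦4]  zeros at y ∈ {3}
  x = 10: [0↦8, 1↦8, 2↦8, 3↦8, 4↦8, 5↦8, 6↦8, 7↦8, 8↦8, 9↦8, 10↦8]  zeros at y ∈ ∅
Collecting zeros: affine points = {(0, 2), (1, 8), (2, 4), (3, 3), (4, 1), (5, 4), (6, 2), (7, 1), (8, 8), (9, 3)}.
Total count |C(F_11)_aff| = 10.


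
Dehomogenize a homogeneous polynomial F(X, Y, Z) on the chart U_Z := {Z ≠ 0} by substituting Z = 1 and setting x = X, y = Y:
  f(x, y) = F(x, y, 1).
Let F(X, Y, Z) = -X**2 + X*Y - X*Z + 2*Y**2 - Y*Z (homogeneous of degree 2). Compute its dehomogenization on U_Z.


f(x, y) = -x**2 + x*y - x + 2*y**2 - y

On U_Z we set Z = 1. Each monomial c·X^i·Y^j·Z^k in F becomes c·x^i·y^j·1^k = c·x^i·y^j.
Substituting Z = 1: F(X, Y, 1) = -x**2 + x*y - x + 2*y**2 - y.
Note: deg(f) ≤ deg(F) = 2; strict inequality happens when F is divisible by Z (lost terms).


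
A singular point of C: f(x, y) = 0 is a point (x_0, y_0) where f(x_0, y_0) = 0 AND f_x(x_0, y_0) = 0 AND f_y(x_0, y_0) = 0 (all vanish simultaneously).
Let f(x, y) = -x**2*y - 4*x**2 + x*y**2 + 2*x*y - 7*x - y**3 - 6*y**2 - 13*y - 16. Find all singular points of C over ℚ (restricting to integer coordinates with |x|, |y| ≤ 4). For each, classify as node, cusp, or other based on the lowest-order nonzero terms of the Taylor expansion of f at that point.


Singular points: {(-2, -3)}; classification: node.

Compute partial derivatives:
  f_x = -2*x*y - 8*x + y**2 + 2*y - 7.
  f_y = -x**2 + 2*x*y + 2*x - 3*y**2 - 12*y - 13.
Scan x_0 ∈ {−4, ..., 4}. For each x_0, f_y(x_0, y) is a polynomial in y; find its integer roots y ∈ {−4, ..., 4}, then test f_x and f at those candidates.
  x = -4: f_y(-4, y) = -3*y**2 - 20*y - 37; no integer root y with |y| ≤ 4.
  x = -3: f_y(-3, y) = -3*y**2 - 18*y - 28; no integer root y with |y| ≤ 4.
  x = -2: f_y(-2, y) = -3*y**2 - 16*y - 21; vanishes at y ∈ {-3}. (-2, -3): f_x = 0, f = 0 — SINGULAR.
  x = -1: f_y(-1, y) = -3*y**2 - 14*y - 16; vanishes at y ∈ {-2}. (-1, -2): f_x = -3 ≠ 0.
  x = 0: f_y(0, y) = -3*y**2 - 12*y - 13; no integer root y with |y| ≤ 4.
  x = 1: f_y(1, y) = -3*y**2 - 10*y - 12; no integer root y with |y| ≤ 4.
  x = 2: f_y(2, y) = -3*y**2 - 8*y - 13; no integer root y with |y| ≤ 4.
  x = 3: f_y(3, y) = -3*y**2 - 6*y - 16; no integer root y with |y| ≤ 4.
  x = 4: f_y(4, y) = -3*y**2 - 4*y - 21; no integer root y with |y| ≤ 4.
Only singular point on the grid: (-2, -3).
Classify: substitute x = -2 + u, y = -3 + v and expand: f = -u**2*v - u**2 + u*v**2 - v**3 + v**2.
No constant or linear terms (consistent with a singular point). Quadratic part: -u**2 + v**2. Cubic part: -u**2*v + u*v**2 - v**3.
The quadratic part v**2 - u**2 = (v − u)(v + u) splits into two distinct linear factors, so there are two distinct tangent lines y − -3 = ±(x − -2) — this is a node (ordinary double point).
Classification: node.


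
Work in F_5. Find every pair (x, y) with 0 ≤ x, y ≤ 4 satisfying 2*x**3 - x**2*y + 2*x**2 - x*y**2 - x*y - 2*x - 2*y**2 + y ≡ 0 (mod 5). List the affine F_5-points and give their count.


Affine F_5-points: {(0, 0), (0, 3), (1, 4), (2, 0), (3, 1), (4, 2), (4, 4)}; count = 7.

For each of the 25 pairs (x, y) ∈ F_5², evaluate f(x, y) mod 5. Record the zeros.
  x = 0: [0↦0, 1↦4, 2↦4, 3↦0, 4↦2]  zeros at y ∈ {0, 3}
  x = 1: [0↦2, 1↦3, 2↦3, 3↦2, 4↦0]  zeros at y ∈ {4}
  x = 2: [0↦0, 1↦1, 2↦4, 3↦4, 4↦1]  zeros at y ∈ {0}
  x = 3: [0↦1, 1↦0, 2↦4, 3↦3, 4↦2]  zeros at y ∈ {1}
  x = 4: [0↦2, 1↦2, 2↦0, 3↦1, 4↦0]  zeros at y ∈ {2, 4}
Collecting zeros: affine points = {(0, 0), (0, 3), (1, 4), (2, 0), (3, 1), (4, 2), (4, 4)}.
Total count |C(F_5)_aff| = 7.


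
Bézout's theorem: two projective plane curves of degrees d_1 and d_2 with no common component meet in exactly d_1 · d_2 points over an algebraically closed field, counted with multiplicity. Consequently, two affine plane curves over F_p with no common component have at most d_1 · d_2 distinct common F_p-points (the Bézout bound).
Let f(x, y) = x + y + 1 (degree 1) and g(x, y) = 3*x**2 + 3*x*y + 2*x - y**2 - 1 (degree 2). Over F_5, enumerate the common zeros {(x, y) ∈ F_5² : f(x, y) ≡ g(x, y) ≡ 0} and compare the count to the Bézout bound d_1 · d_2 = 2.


Common zeros: {(3, 1), (4, 0)}; count = 2; Bézout bound = 2.

deg(f) = 1, deg(g) = 2, so Bézout bound = 2.
Scan x ∈ F_5. For each x, list the y ∈ F_5 with f(x, y) ≡ 0 and those with g(x, y) ≡ 0 (mod 5); the common zeros in that column are the intersection.
  x = 0: f ≡ 0 at y ∈ {4}; g ≡ 0 at y ∈ {2, 3}; common: ∅.
  x = 1: f ≡ 0 at y ∈ {3}; g ≡ 0 at y ∈ {4}; common: ∅.
  x = 2: f ≡ 0 at y ∈ {2}; g ≡ 0 at y ∈ {0, 1}; common: ∅.
  x = 3: f ≡ 0 at y ∈ {1}; g ≡ 0 at y ∈ {1, 3}; common: {1}.
  x = 4: f ≡ 0 at y ∈ {0}; g ≡ 0 at y ∈ {0, 2}; common: {0}.
Collecting: common zeros = {(3, 1), (4, 0)}, so the count is 2.
Comparison with the Bézout bound: 2 ≤ 2 = deg(f)·deg(g), as expected for curves with no common component (the bound is attained).


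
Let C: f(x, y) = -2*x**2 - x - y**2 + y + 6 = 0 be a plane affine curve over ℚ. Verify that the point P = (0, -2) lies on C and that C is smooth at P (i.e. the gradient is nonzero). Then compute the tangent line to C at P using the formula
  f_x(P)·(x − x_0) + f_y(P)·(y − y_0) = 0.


Tangent line at P: -x + 5*y + 10 = 0.

Step 1: f(0, -2) = 0, so P lies on C.
Step 2: partial derivatives
  f_x(x, y) = -4*x - 1, f_y(x, y) = 1 - 2*y.
  f_x(P) = -1, f_y(P) = 5 (gradient nonzero, so P is smooth).
Step 3: tangent line at P: -1·(x − 0) + 5·(y − -2) = 0.
Expanding: -x + 5*y + 10 = 0.


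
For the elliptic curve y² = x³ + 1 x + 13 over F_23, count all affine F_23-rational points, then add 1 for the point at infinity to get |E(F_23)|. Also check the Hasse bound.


Affine points = {(0, 6), (0, 17), (2, 0), (4, 9), (4, 14), (7, 8), (7, 15), (8, 2), (8, 21), (16, 10), (16, 13), (20, 11), (20, 12), (21, 7), (21, 16)}; affine count = 15; |E(F_23)| = 16.

Discriminant check: Δ ∝ 4a³ + 27b² = 4·1³ + 27·13² = 4·1 + 27·169 ≡ 13 (mod 23). Nonzero ⇒ E is nonsingular.
For each x ∈ F_23, compute rhs = x³ + 1·x + 13 mod 23, then count y ∈ F_23 with y² ≡ rhs.
  x = 0: rhs = 13, matching y values: 6, 17 (2 points).
  x = 1: rhs = 15, matching y values: none (0 points).
  x = 2: rhs = 0, matching y values: 0 (1 points).
  x = 3: rhs = 20, matching y values: none (0 points).
  x = 4: rhs = 12, matching y values: 9, 14 (2 points).
  x = 5: rhs = 5, matching y values: none (0 points).
  x = 6: rhs = 5, matching y values: none (0 points).
  x = 7: rhs = 18, matching y values: 8, 15 (2 points).
  x = 8: rhs = 4, matching y values: 2, 21 (2 points).
  x = 9: rhs = 15, matching y values: none (0 points).
  x = 10: rhs = 11, matching y values: none (0 points).
  x = 11: rhs = 21, matching y values: none (0 points).
  x = 12: rhs = 5, matching y values: none (0 points).
  x = 13: rhs = 15, matching y values: none (0 points).
  x = 14: rhs = 11, matching y values: none (0 points).
  x = 15: rhs = 22, matching y values: none (0 points).
  x = 16: rhs = 8, matching y values: 10, 13 (2 points).
  x = 17: rhs = 21, matching y values: none (0 points).
  x = 18: rhs = 21, matching y values: none (0 points).
  x = 19: rhs = 14, matching y values: none (0 points).
  x = 20: rhs = 6, matching y values: 11, 12 (2 points).
  x = 21: rhs = 3, matching y values: 7, 16 (2 points).
  x = 22: rhs = 11, matching y values: none (0 points).
Total affine count: 15.
Full point count |E(F_23)| = 15 + 1 = 16.
Hasse bound: |16 − (23+1)| = |-8| = 8 ≤ 2√23 ≈ 9.5917 ✓.


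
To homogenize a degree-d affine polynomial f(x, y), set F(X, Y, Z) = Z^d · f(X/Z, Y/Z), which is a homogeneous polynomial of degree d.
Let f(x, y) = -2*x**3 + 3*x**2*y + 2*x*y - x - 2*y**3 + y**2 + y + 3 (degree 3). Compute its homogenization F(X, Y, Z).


F(X, Y, Z) = -2*X**3 + 3*X**2*Y + 2*X*Y*Z - X*Z**2 - 2*Y**3 + Y**2*Z + Y*Z**2 + 3*Z**3

deg(f) = 3.
Substitute x = X/Z, y = Y/Z into f, then multiply by Z^3.
  monomial -2·x^3·y^0 ↦ -2·X^3·Y^0·Z^0.
  monomial 3·x^2·y^1 ↦ 3·X^2·Y^1·Z^0.
  monomial 2·x^1·y^1 ↦ 2·X^1·Y^1·Z^1.
  monomial -1·x^1·y^0 ↦ -1·X^1·Y^0·Z^2.
  monomial -2·x^0·y^3 ↦ -2·X^0·Y^3·Z^0.
  monomial 1·x^0·y^2 ↦ 1·X^0·Y^2·Z^1.
  monomial 1·x^0·y^1 ↦ 1·X^0·Y^1·Z^2.
  monomial 3·x^0·y^0 ↦ 3·X^0·Y^0·Z^3.
Collecting: F(X, Y, Z) = -2*X**3 + 3*X**2*Y + 2*X*Y*Z - X*Z**2 - 2*Y**3 + Y**2*Z + Y*Z**2 + 3*Z**3.


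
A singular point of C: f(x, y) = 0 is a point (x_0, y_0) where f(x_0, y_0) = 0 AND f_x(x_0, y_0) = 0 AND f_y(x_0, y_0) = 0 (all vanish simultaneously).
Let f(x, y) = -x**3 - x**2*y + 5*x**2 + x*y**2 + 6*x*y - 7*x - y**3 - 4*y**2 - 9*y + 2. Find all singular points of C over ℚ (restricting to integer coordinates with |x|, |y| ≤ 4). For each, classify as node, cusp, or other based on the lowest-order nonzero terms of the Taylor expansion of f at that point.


Singular points: {(2, -1)}; classification: cusp.

Compute partial derivatives:
  f_x = -3*x**2 - 2*x*y + 10*x + y**2 + 6*y - 7.
  f_y = -x**2 + 2*x*y + 6*x - 3*y**2 - 8*y - 9.
Scan x_0 ∈ {−4, ..., 4}. For each x_0, f_y(x_0, y) is a polynomial in y; find its integer roots y ∈ {−4, ..., 4}, then test f_x and f at those candidates.
  x = -4: f_y(-4, y) = -3*y**2 - 16*y - 49; no integer root y with |y| ≤ 4.
  x = -3: f_y(-3, y) = -3*y**2 - 14*y - 36; no integer root y with |y| ≤ 4.
  x = -2: f_y(-2, y) = -3*y**2 - 12*y - 25; no integer root y with |y| ≤ 4.
  x = -1: f_y(-1, y) = -3*y**2 - 10*y - 16; no integer root y with |y| ≤ 4.
  x = 0: f_y(0, y) = -3*y**2 - 8*y - 9; no integer root y with |y| ≤ 4.
  x = 1: f_y(1, y) = -3*y**2 - 6*y - 4; no integer root y with |y| ≤ 4.
  x = 2: f_y(2, y) = -3*y**2 - 4*y - 1; vanishes at y ∈ {-1}. (2, -1): f_x = 0, f = 0 — SINGULAR.
  x = 3: f_y(3, y) = -3*y**2 - 2*y; vanishes at y ∈ {0}. (3, 0): f_x = -4 ≠ 0.
  x = 4: f_y(4, y) = -3*y**2 - 1; no integer root y with |y| ≤ 4.
Only singular point on the grid: (2, -1).
Classify: substitute x = 2 + u, y = -1 + v and expand: f = -u**3 - u**2*v + u*v**2 - v**3 + v**2.
No constant or linear terms (consistent with a singular point). Quadratic part: v**2. Cubic part: -u**3 - u**2*v + u*v**2 - v**3.
The quadratic part v**2 is a perfect square, so there is a single (double) tangent line v = 0, i.e. y = -1. Restricting the cubic part to that line (v = 0) leaves -u**3 ≠ 0, so f is not divisible by v and the branch is v² ≈ u**3 to lowest order — this is a cusp.
Classification: cusp.


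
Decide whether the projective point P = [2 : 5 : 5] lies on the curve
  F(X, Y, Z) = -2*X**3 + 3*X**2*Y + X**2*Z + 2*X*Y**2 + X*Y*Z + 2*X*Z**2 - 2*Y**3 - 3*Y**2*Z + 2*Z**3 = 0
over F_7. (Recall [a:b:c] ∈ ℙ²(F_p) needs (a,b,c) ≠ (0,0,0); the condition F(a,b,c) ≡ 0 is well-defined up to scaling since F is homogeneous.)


F(2,5,5) ≡ 2 (mod 7); P is NOT on the curve.

Evaluate F(2, 5, 5) term-by-term (mod 7).
  -2*X**3 ↦ -2·8·1·1 = -16
  3*X**2*Y ↦ 3·4·5·1 = 60
  X**2*Z ↦ 1·4·1·5 = 20
  2*X*Y**2 ↦ 2·2·25·1 = 100
  X*Y*Z ↦ 1·2·5·5 = 50
  2*X*Z**2 ↦ 2·2·1·25 = 100
  -2*Y**3 ↦ -2·1·125·1 = -250
  -3*Y**2*Z ↦ -3·1·25·5 = -375
  2*Z**3 ↦ 2·1·1·125 = 250
Sum: F(2, 5, 5) = (-16) + (60) + (20) + (100) + (50) + (100) + (-250) + (-375) + (250) = -61.
Reducing mod 7: -61 ≡ 2 (mod 7).
Since F(a, b, c) ≡ 2 ≠ 0 (mod 7), P does NOT lie on the curve.


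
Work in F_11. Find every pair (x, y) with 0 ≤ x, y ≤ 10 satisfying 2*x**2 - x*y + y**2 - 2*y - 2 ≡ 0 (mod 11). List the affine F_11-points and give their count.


Affine F_11-points: {(0, 6), (0, 7), (1, 0), (1, 3), (2, 5), (2, 10), (3, 6), (3, 10), (4, 2), (4, 4), (5, 9), (6, 3), (6, 5), (7, 1), (7, 8), (8, 2), (8, 8), (9, 4), (9, 7), (10, 0), (10, 1)}; count = 21.

For each of the 121 pairs (x, y) ∈ F_11², evaluate f(x, y) mod 11. Record the zeros.
  x = 0: [0↦9, 1↦8, 2↦9, 3↦1, 4↦6, 5↦2, 6↦0, 7↦0, 8↦2, 9↦6, 10↦1]  zeros at y ∈ {6, 7}
  x = 1: [0↦0, 1↦9, 2↦9, 3↦0, 4↦4, 5↦10, 6↦7, 7↦6, 8↦7, 9↦10, 10↦4]  zeros at y ∈ {0, 3}
  x = 2: [0↦6, 1↦3, 2↦2, 3↦3, 4↦6, 5↦0, 6↦7, 7↦5, 8↦5, 9↦7, 10↦0]  zeros at y ∈ {5, 10}
  x = 3: [0↦5, 1↦1, 2↦10, 3↦10, 4↦1, 5↦5, 6↦0, 7↦8, 8↦7, 9↦8, 10↦0]  zeros at y ∈ {6, 10}
  x = 4: [0↦8, 1↦3, 2↦0, 3↦10, 4↦0, 5↦3, 6↦8, 7↦4, 8↦2, 9↦2, 10↦4]  zeros at y ∈ {2, 4}
  x = 5: [0↦4, 1↦9, 2↦5, 3↦3, 4↦3, 5↦5, 6↦9, 7↦4, 8↦1, 9↦0, 10↦1]  zeros at y ∈ {9}
  x = 6: [0↦4, 1↦8, 2↦3, 3↦0, 4↦10, 5↦0, 6↦3, 7↦8, 8↦4, 9↦2, 10↦2]  zeros at y ∈ {3, 5}
  x = 7: [0↦8, 1↦0, 2↦5, 3↦1, 4↦10, 5↦10, 6↦1, 7↦5, 8↦0, 9↦8, 10↦7]  zeros at y ∈ {1, 8}
  x = 8: [0↦5, 1↦7, 2↦0, 3↦6, 4↦3, 5↦2, 6↦3, 7↦6, 8↦0, 9↦7, 10↦5]  zeros at y ∈ {2, 8}
  x = 9: [0↦6, 1↦7, 2↦10, 3↦4, 4↦0, 5↦9, 6↦9, 7↦0, 8↦4, 9↦10, 10↦7]  zeros at y ∈ {4, 7}
  x = 10: [0↦0, 1↦0, 2↦2, 3↦6, 4↦1, 5↦9, 6↦8, 7↦9, 8↦1, 9↦6, 10↦2]  zeros at y ∈ {0, 1}
Collecting zeros: affine points = {(0, 6), (0, 7), (1, 0), (1, 3), (2, 5), (2, 10), (3, 6), (3, 10), (4, 2), (4, 4), (5, 9), (6, 3), (6, 5), (7, 1), (7, 8), (8, 2), (8, 8), (9, 4), (9, 7), (10, 0), (10, 1)}.
Total count |C(F_11)_aff| = 21.


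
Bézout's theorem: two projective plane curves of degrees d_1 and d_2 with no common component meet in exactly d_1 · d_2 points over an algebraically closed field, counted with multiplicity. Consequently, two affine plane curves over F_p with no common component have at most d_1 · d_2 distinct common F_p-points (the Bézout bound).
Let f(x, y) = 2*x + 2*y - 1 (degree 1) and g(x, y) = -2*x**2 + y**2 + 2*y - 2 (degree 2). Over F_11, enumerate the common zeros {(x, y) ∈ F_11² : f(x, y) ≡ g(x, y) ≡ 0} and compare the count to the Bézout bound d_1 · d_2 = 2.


Common zeros: ∅; count = 0; Bézout bound = 2.

deg(f) = 1, deg(g) = 2, so Bézout bound = 2.
Scan x ∈ F_11. For each x, list the y ∈ F_11 with f(x, y) ≡ 0 and those with g(x, y) ≡ 0 (mod 11); the common zeros in that column are the intersection.
  x = 0: f ≡ 0 at y ∈ {6}; g ≡ 0 at y ∈ {4, 5}; common: ∅.
  x = 1: f ≡ 0 at y ∈ {5}; g ≡ 0 at y ∈ {3, 6}; common: ∅.
  x = 2: f ≡ 0 at y ∈ {4}; g ≡ 0 at y ∈ {10}; common: ∅.
  x = 3: f ≡ 0 at y ∈ {3}; g ≡ 0 at y ∈ ∅; common: ∅.
  x = 4: f ≡ 0 at y ∈ {2}; g ≡ 0 at y ∈ ∅; common: ∅.
  x = 5: f ≡ 0 at y ∈ {1}; g ≡ 0 at y ∈ {2, 7}; common: ∅.
  x = 6: f ≡ 0 at y ∈ {0}; g ≡ 0 at y ∈ {2, 7}; common: ∅.
  x = 7: f ≡ 0 at y ∈ {10}; g ≡ 0 at y ∈ ∅; common: ∅.
  x = 8: f ≡ 0 at y ∈ {9}; g ≡ 0 at y ∈ ∅; common: ∅.
  x = 9: f ≡ 0 at y ∈ {8}; g ≡ 0 at y ∈ {10}; common: ∅.
  x = 10: f ≡ 0 at y ∈ {7}; g ≡ 0 at y ∈ {3, 6}; common: ∅.
Collecting: common zeros = ∅, so the count is 0.
Comparison with the Bézout bound: 0 ≤ 2 = deg(f)·deg(g), as expected for curves with no common component (the affine F_11-count falls short of the bound because intersections may lie at infinity, over extension fields, or carry multiplicity).


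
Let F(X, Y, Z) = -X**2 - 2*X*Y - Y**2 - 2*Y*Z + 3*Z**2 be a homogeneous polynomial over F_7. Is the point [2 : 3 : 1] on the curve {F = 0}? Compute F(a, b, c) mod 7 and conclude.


F(2,3,1) ≡ 0 (mod 7); P is on the curve.

Evaluate F(2, 3, 1) term-by-term (mod 7).
  -X**2 ↦ -1·4·1·1 = -4
  -2*X*Y ↦ -2·2·3·1 = -12
  -Y**2 ↦ -1·1·9·1 = -9
  -2*Y*Z ↦ -2·1·3·1 = -6
  3*Z**2 ↦ 3·1·1·1 = 3
Sum: F(2, 3, 1) = (-4) + (-12) + (-9) + (-6) + (3) = -28.
Reducing mod 7: -28 ≡ 0 (mod 7).
Since F(a, b, c) ≡ 0 (mod 7), P lies on the curve.


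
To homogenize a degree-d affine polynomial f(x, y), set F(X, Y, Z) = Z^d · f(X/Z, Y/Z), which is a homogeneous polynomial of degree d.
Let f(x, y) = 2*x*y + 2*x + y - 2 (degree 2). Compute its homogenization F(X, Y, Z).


F(X, Y, Z) = 2*X*Y + 2*X*Z + Y*Z - 2*Z**2

deg(f) = 2.
Substitute x = X/Z, y = Y/Z into f, then multiply by Z^2.
  monomial 2·x^1·y^1 ↦ 2·X^1·Y^1·Z^0.
  monomial 2·x^1·y^0 ↦ 2·X^1·Y^0·Z^1.
  monomial 1·x^0·y^1 ↦ 1·X^0·Y^1·Z^1.
  monomial -2·x^0·y^0 ↦ -2·X^0·Y^0·Z^2.
Collecting: F(X, Y, Z) = 2*X*Y + 2*X*Z + Y*Z - 2*Z**2.


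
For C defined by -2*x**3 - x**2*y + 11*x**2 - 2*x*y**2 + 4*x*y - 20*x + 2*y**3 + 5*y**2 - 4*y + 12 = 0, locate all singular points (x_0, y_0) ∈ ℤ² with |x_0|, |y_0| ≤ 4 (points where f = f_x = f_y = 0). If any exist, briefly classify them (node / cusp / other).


Singular points: {(2, 0)}; classification: node.

Compute partial derivatives:
  f_x = -6*x**2 - 2*x*y + 22*x - 2*y**2 + 4*y - 20.
  f_y = -x**2 - 4*x*y + 4*x + 6*y**2 + 10*y - 4.
Scan x_0 ∈ {−4, ..., 4}. For each x_0, f_y(x_0, y) is a polynomial in y; find its integer roots y ∈ {−4, ..., 4}, then test f_x and f at those candidates.
  x = -4: f_y(-4, y) = 6*y**2 + 26*y - 36; no integer root y with |y| ≤ 4.
  x = -3: f_y(-3, y) = 6*y**2 + 22*y - 25; no integer root y with |y| ≤ 4.
  x = -2: f_y(-2, y) = 6*y**2 + 18*y - 16; no integer root y with |y| ≤ 4.
  x = -1: f_y(-1, y) = 6*y**2 + 14*y - 9; no integer root y with |y| ≤ 4.
  x = 0: f_y(0, y) = 6*y**2 + 10*y - 4; vanishes at y ∈ {-2}. (0, -2): f_x = -36 ≠ 0.
  x = 1: f_y(1, y) = 6*y**2 + 6*y - 1; no integer root y with |y| ≤ 4.
  x = 2: f_y(2, y) = 6*y**2 + 2*y; vanishes at y ∈ {0}. (2, 0): f_x = 0, f = 0 — SINGULAR.
  x = 3: f_y(3, y) = 6*y**2 - 2*y - 1; no integer root y with |y| ≤ 4.
  x = 4: f_y(4, y) = 6*y**2 - 6*y - 4; no integer root y with |y| ≤ 4.
Only singular point on the grid: (2, 0).
Classify: substitute x = 2 + u, y = 0 + v and expand: f = -2*u**3 - u**2*v - u**2 - 2*u*v**2 + 2*v**3 + v**2.
No constant or linear terms (consistent with a singular point). Quadratic part: -u**2 + v**2. Cubic part: -2*u**3 - u**2*v - 2*u*v**2 + 2*v**3.
The quadratic part v**2 - u**2 = (v − u)(v + u) splits into two distinct linear factors, so there are two distinct tangent lines y − 0 = ±(x − 2) — this is a node (ordinary double point).
Classification: node.


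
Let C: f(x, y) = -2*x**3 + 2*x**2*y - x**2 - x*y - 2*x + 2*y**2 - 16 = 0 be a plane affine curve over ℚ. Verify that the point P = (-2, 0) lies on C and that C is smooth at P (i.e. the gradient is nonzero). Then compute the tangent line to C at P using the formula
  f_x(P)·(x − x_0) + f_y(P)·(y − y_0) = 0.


Tangent line at P: -22*x + 10*y - 44 = 0.

Step 1: f(-2, 0) = 0, so P lies on C.
Step 2: partial derivatives
  f_x(x, y) = -6*x**2 + 4*x*y - 2*x - y - 2, f_y(x, y) = 2*x**2 - x + 4*y.
  f_x(P) = -22, f_y(P) = 10 (gradient nonzero, so P is smooth).
Step 3: tangent line at P: -22·(x − -2) + 10·(y − 0) = 0.
Expanding: -22*x + 10*y - 44 = 0.


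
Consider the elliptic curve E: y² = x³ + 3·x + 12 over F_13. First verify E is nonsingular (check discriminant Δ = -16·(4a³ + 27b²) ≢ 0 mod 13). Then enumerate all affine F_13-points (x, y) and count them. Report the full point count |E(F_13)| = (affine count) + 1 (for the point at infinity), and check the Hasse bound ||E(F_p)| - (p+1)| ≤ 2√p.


Affine points = {(0, 5), (0, 8), (1, 4), (1, 9), (2, 0), (3, 3), (3, 10), (4, 6), (4, 7), (5, 3), (5, 10), (6, 5), (6, 8), (7, 5), (7, 8), (9, 1), (9, 12)}; affine count = 17; |E(F_13)| = 18.

Discriminant check: Δ ∝ 4a³ + 27b² = 4·3³ + 27·12² = 4·27 + 27·144 ≡ 5 (mod 13). Nonzero ⇒ E is nonsingular.
For each x ∈ F_13, compute rhs = x³ + 3·x + 12 mod 13, then count y ∈ F_13 with y² ≡ rhs.
  x = 0: rhs = 12, matching y values: 5, 8 (2 points).
  x = 1: rhs = 3, matching y values: 4, 9 (2 points).
  x = 2: rhs = 0, matching y values: 0 (1 points).
  x = 3: rhs = 9, matching y values: 3, 10 (2 points).
  x = 4: rhs = 10, matching y values: 6, 7 (2 points).
  x = 5: rhs = 9, matching y values: 3, 10 (2 points).
  x = 6: rhs = 12, matching y values: 5, 8 (2 points).
  x = 7: rhs = 12, matching y values: 5, 8 (2 points).
  x = 8: rhs = 2, matching y values: none (0 points).
  x = 9: rhs = 1, matching y values: 1, 12 (2 points).
  x = 10: rhs = 2, matching y values: none (0 points).
  x = 11: rhs = 11, matching y values: none (0 points).
  x = 12: rhs = 8, matching y values: none (0 points).
Total affine count: 17.
Full point count |E(F_13)| = 17 + 1 = 18.
Hasse bound: |18 − (13+1)| = |4| = 4 ≤ 2√13 ≈ 7.2111 ✓.


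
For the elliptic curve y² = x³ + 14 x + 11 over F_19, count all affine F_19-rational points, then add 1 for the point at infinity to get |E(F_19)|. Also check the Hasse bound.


Affine points = {(0, 7), (0, 12), (1, 8), (1, 11), (2, 3), (2, 16), (3, 2), (3, 17), (4, 6), (4, 13), (5, 4), (5, 15), (6, 8), (6, 11), (9, 7), (9, 12), (10, 7), (10, 12), (12, 8), (12, 11), (14, 5), (14, 14), (15, 9), (15, 10)}; affine count = 24; |E(F_19)| = 25.

Discriminant check: Δ ∝ 4a³ + 27b² = 4·14³ + 27·11² = 4·2744 + 27·121 ≡ 12 (mod 19). Nonzero ⇒ E is nonsingular.
For each x ∈ F_19, compute rhs = x³ + 14·x + 11 mod 19, then count y ∈ F_19 with y² ≡ rhs.
  x = 0: rhs = 11, matching y values: 7, 12 (2 points).
  x = 1: rhs = 7, matching y values: 8, 11 (2 points).
  x = 2: rhs = 9, matching y values: 3, 16 (2 points).
  x = 3: rhs = 4, matching y values: 2, 17 (2 points).
  x = 4: rhs = 17, matching y values: 6, 13 (2 points).
  x = 5: rhs = 16, matching y values: 4, 15 (2 points).
  x = 6: rhs = 7, matching y values: 8, 11 (2 points).
  x = 7: rhs = 15, matching y values: none (0 points).
  x = 8: rhs = 8, matching y values: none (0 points).
  x = 9: rhs = 11, matching y values: 7, 12 (2 points).
  x = 10: rhs = 11, matching y values: 7, 12 (2 points).
  x = 11: rhs = 14, matching y values: none (0 points).
  x = 12: rhs = 7, matching y values: 8, 11 (2 points).
  x = 13: rhs = 15, matching y values: none (0 points).
  x = 14: rhs = 6, matching y values: 5, 14 (2 points).
  x = 15: rhs = 5, matching y values: 9, 10 (2 points).
  x = 16: rhs = 18, matching y values: none (0 points).
  x = 17: rhs = 13, matching y values: none (0 points).
  x = 18: rhs = 15, matching y values: none (0 points).
Total affine count: 24.
Full point count |E(F_19)| = 24 + 1 = 25.
Hasse bound: |25 − (19+1)| = |5| = 5 ≤ 2√19 ≈ 8.7178 ✓.


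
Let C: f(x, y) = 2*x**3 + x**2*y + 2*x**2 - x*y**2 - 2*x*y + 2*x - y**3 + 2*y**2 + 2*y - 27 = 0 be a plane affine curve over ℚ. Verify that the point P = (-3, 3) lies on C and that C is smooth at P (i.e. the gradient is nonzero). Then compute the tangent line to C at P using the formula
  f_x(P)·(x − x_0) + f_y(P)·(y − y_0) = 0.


Tangent line at P: 11*x + 20*y - 27 = 0.

Step 1: f(-3, 3) = 0, so P lies on C.
Step 2: partial derivatives
  f_x(x, y) = 6*x**2 + 2*x*y + 4*x - y**2 - 2*y + 2, f_y(x, y) = x**2 - 2*x*y - 2*x - 3*y**2 + 4*y + 2.
  f_x(P) = 11, f_y(P) = 20 (gradient nonzero, so P is smooth).
Step 3: tangent line at P: 11·(x − -3) + 20·(y − 3) = 0.
Expanding: 11*x + 20*y - 27 = 0.


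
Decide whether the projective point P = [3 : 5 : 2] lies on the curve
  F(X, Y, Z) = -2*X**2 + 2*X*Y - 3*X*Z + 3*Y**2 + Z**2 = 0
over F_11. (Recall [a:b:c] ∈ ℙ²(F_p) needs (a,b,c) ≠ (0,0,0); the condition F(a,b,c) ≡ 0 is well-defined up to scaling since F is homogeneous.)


F(3,5,2) ≡ 7 (mod 11); P is NOT on the curve.

Evaluate F(3, 5, 2) term-by-term (mod 11).
  -2*X**2 ↦ -2·9·1·1 = -18
  2*X*Y ↦ 2·3·5·1 = 30
  -3*X*Z ↦ -3·3·1·2 = -18
  3*Y**2 ↦ 3·1·25·1 = 75
  Z**2 ↦ 1·1·1·4 = 4
Sum: F(3, 5, 2) = (-18) + (30) + (-18) + (75) + (4) = 73.
Reducing mod 11: 73 ≡ 7 (mod 11).
Since F(a, b, c) ≡ 7 ≠ 0 (mod 11), P does NOT lie on the curve.


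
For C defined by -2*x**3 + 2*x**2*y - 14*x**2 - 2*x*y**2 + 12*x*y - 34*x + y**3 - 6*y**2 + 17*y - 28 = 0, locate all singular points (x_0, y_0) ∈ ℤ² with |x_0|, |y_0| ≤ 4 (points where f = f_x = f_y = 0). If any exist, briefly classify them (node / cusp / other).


Singular points: {(-2, 1)}; classification: cusp.

Compute partial derivatives:
  f_x = -6*x**2 + 4*x*y - 28*x - 2*y**2 + 12*y - 34.
  f_y = 2*x**2 - 4*x*y + 12*x + 3*y**2 - 12*y + 17.
Scan x_0 ∈ {−4, ..., 4}. For each x_0, f_y(x_0, y) is a polynomial in y; find its integer roots y ∈ {−4, ..., 4}, then test f_x and f at those candidates.
  x = -4: f_y(-4, y) = 3*y**2 + 4*y + 1; vanishes at y ∈ {-1}. (-4, -1): f_x = -16 ≠ 0.
  x = -3: f_y(-3, y) = 3*y**2 - 1; no integer root y with |y| ≤ 4.
  x = -2: f_y(-2, y) = 3*y**2 - 4*y + 1; vanishes at y ∈ {1}. (-2, 1): f_x = 0, f = 0 — SINGULAR.
  x = -1: f_y(-1, y) = 3*y**2 - 8*y + 7; no integer root y with |y| ≤ 4.
  x = 0: f_y(0, y) = 3*y**2 - 12*y + 17; no integer root y with |y| ≤ 4.
  x = 1: f_y(1, y) = 3*y**2 - 16*y + 31; no integer root y with |y| ≤ 4.
  x = 2: f_y(2, y) = 3*y**2 - 20*y + 49; no integer root y with |y| ≤ 4.
  x = 3: f_y(3, y) = 3*y**2 - 24*y + 71; no integer root y with |y| ≤ 4.
  x = 4: f_y(4, y) = 3*y**2 - 28*y + 97; no integer root y with |y| ≤ 4.
Only singular point on the grid: (-2, 1).
Classify: substitute x = -2 + u, y = 1 + v and expand: f = -2*u**3 + 2*u**2*v - 2*u*v**2 + v**3 + v**2.
No constant or linear terms (consistent with a singular point). Quadratic part: v**2. Cubic part: -2*u**3 + 2*u**2*v - 2*u*v**2 + v**3.
The quadratic part v**2 is a perfect square, so there is a single (double) tangent line v = 0, i.e. y = 1. Restricting the cubic part to that line (v = 0) leaves -2*u**3 ≠ 0, so f is not divisible by v and the branch is v² ≈ 2*u**3 to lowest order — this is a cusp.
Classification: cusp.


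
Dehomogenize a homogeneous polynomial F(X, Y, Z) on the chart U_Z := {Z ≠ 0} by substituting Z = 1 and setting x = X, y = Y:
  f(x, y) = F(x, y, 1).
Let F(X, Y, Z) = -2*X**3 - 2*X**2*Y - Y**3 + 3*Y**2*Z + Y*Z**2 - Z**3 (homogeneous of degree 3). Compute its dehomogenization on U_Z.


f(x, y) = -2*x**3 - 2*x**2*y - y**3 + 3*y**2 + y - 1

On U_Z we set Z = 1. Each monomial c·X^i·Y^j·Z^k in F becomes c·x^i·y^j·1^k = c·x^i·y^j.
Substituting Z = 1: F(X, Y, 1) = -2*x**3 - 2*x**2*y - y**3 + 3*y**2 + y - 1.
Note: deg(f) ≤ deg(F) = 3; strict inequality happens when F is divisible by Z (lost terms).


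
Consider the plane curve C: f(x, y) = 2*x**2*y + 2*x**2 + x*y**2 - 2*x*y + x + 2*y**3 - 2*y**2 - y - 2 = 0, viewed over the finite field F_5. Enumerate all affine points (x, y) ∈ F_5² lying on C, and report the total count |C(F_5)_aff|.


Affine F_5-points: {(0, 4), (2, 2), (3, 3), (4, 3)}; count = 4.

For each of the 25 pairs (x, y) ∈ F_5², evaluate f(x, y) mod 5. Record the zeros.
  x = 0: [0↦3, 1↦2, 2↦4, 3↦1, 4↦0]  zeros at y ∈ {4}
  x = 1: [0↦1, 1↦1, 2↦1, 3↦3, 4↦4]  zeros at y ∈ ∅
  x = 2: [0↦3, 1↦3, 2↦0, 3↦1, 4↦3]  zeros at y ∈ {2}
  x = 3: [0↦4, 1↦3, 2↦1, 3↦0, 4↦2]  zeros at y ∈ {3}
  x = 4: [0↦4, 1↦1, 2↦4, 3↦0, 4↦1]  zeros at y ∈ {3}
Collecting zeros: affine points = {(0, 4), (2, 2), (3, 3), (4, 3)}.
Total count |C(F_5)_aff| = 4.


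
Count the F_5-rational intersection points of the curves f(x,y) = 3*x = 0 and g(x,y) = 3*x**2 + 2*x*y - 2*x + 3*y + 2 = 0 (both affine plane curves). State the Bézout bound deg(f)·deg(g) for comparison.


Common zeros: {(0, 1)}; count = 1; Bézout bound = 2.

deg(f) = 1, deg(g) = 2, so Bézout bound = 2.
Scan x ∈ F_5. For each x, list the y ∈ F_5 with f(x, y) ≡ 0 and those with g(x, y) ≡ 0 (mod 5); the common zeros in that column are the intersection.
  x = 0: f ≡ 0 at y ∈ {0, 1, 2, 3, 4}; g ≡ 0 at y ∈ {1}; common: {1}.
  x = 1: f ≡ 0 at y ∈ ∅; g ≡ 0 at y ∈ ∅; common: ∅.
  x = 2: f ≡ 0 at y ∈ ∅; g ≡ 0 at y ∈ {0}; common: ∅.
  x = 3: f ≡ 0 at y ∈ ∅; g ≡ 0 at y ∈ {3}; common: ∅.
  x = 4: f ≡ 0 at y ∈ ∅; g ≡ 0 at y ∈ {3}; common: ∅.
Collecting: common zeros = {(0, 1)}, so the count is 1.
Comparison with the Bézout bound: 1 ≤ 2 = deg(f)·deg(g), as expected for curves with no common component (the affine F_5-count falls short of the bound because intersections may lie at infinity, over extension fields, or carry multiplicity).


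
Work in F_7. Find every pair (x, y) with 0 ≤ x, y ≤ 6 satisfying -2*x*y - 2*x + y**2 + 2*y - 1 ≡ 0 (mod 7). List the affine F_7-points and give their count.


Affine F_7-points: {(0, 2), (0, 3), (3, 0), (3, 4), (4, 1), (4, 5)}; count = 6.

For each of the 49 pairs (x, y) ∈ F_7², evaluate f(x, y) mod 7. Record the zeros.
  x = 0: [0↦6, 1↦2, 2↦0, 3↦0, 4↦2, 5↦6, 6↦5]  zeros at y ∈ {2, 3}
  x = 1: [0↦4, 1↦5, 2↦1, 3↦6, 4↦6, 5↦1, 6↦5]  zeros at y ∈ ∅
  x = 2: [0↦2, 1↦1, 2↦2, 3↦5, 4↦3, 5↦3, 6↦5]  zeros at y ∈ ∅
  x = 3: [0↦0, 1↦4, 2↦3, 3↦4, 4↦0, 5↦5, 6↦5]  zeros at y ∈ {0, 4}
  x = 4: [0↦5, 1↦0, 2↦4, 3↦3, 4↦4, 5↦0, 6↦5]  zeros at y ∈ {1, 5}
  x = 5: [0↦3, 1↦3, 2↦5, 3↦2, 4↦1, 5↦2, 6↦5]  zeros at y ∈ ∅
  x = 6: [0↦1, 1↦6, 2↦6, 3↦1, 4↦5, 5↦4, 6↦5]  zeros at y ∈ ∅
Collecting zeros: affine points = {(0, 2), (0, 3), (3, 0), (3, 4), (4, 1), (4, 5)}.
Total count |C(F_7)_aff| = 6.


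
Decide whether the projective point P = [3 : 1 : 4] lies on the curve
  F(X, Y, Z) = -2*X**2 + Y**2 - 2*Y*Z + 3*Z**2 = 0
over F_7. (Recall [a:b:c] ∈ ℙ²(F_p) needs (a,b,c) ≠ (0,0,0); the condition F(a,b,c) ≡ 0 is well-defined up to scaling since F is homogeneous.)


F(3,1,4) ≡ 2 (mod 7); P is NOT on the curve.

Evaluate F(3, 1, 4) term-by-term (mod 7).
  -2*X**2 ↦ -2·9·1·1 = -18
  Y**2 ↦ 1·1·1·1 = 1
  -2*Y*Z ↦ -2·1·1·4 = -8
  3*Z**2 ↦ 3·1·1·16 = 48
Sum: F(3, 1, 4) = (-18) + (1) + (-8) + (48) = 23.
Reducing mod 7: 23 ≡ 2 (mod 7).
Since F(a, b, c) ≡ 2 ≠ 0 (mod 7), P does NOT lie on the curve.


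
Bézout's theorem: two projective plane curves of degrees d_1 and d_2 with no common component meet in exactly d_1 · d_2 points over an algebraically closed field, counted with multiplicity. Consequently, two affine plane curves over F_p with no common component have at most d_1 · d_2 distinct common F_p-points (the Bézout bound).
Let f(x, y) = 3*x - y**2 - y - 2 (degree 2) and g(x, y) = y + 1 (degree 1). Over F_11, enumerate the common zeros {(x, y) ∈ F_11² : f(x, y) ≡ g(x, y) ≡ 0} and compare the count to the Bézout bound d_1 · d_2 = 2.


Common zeros: {(8, 10)}; count = 1; Bézout bound = 2.

deg(f) = 2, deg(g) = 1, so Bézout bound = 2.
Scan x ∈ F_11. For each x, list the y ∈ F_11 with f(x, y) ≡ 0 and those with g(x, y) ≡ 0 (mod 11); the common zeros in that column are the intersection.
  x = 0: f ≡ 0 at y ∈ {4, 6}; g ≡ 0 at y ∈ {10}; common: ∅.
  x = 1: f ≡ 0 at y ∈ {3, 7}; g ≡ 0 at y ∈ {10}; common: ∅.
  x = 2: f ≡ 0 at y ∈ ∅; g ≡ 0 at y ∈ {10}; common: ∅.
  x = 3: f ≡ 0 at y ∈ ∅; g ≡ 0 at y ∈ {10}; common: ∅.
  x = 4: f ≡ 0 at y ∈ ∅; g ≡ 0 at y ∈ {10}; common: ∅.
  x = 5: f ≡ 0 at y ∈ {1, 9}; g ≡ 0 at y ∈ {10}; common: ∅.
  x = 6: f ≡ 0 at y ∈ ∅; g ≡ 0 at y ∈ {10}; common: ∅.
  x = 7: f ≡ 0 at y ∈ {5}; g ≡ 0 at y ∈ {10}; common: ∅.
  x = 8: f ≡ 0 at y ∈ {0, 10}; g ≡ 0 at y ∈ {10}; common: {10}.
  x = 9: f ≡ 0 at y ∈ ∅; g ≡ 0 at y ∈ {10}; common: ∅.
  x = 10: f ≡ 0 at y ∈ {2, 8}; g ≡ 0 at y ∈ {10}; common: ∅.
Collecting: common zeros = {(8, 10)}, so the count is 1.
Comparison with the Bézout bound: 1 ≤ 2 = deg(f)·deg(g), as expected for curves with no common component (the affine F_11-count falls short of the bound because intersections may lie at infinity, over extension fields, or carry multiplicity).


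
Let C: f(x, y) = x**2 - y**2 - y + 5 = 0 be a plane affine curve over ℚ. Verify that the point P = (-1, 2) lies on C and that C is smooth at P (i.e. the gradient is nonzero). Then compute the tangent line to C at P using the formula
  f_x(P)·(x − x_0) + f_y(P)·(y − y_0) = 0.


Tangent line at P: -2*x - 5*y + 8 = 0.

Step 1: f(-1, 2) = 0, so P lies on C.
Step 2: partial derivatives
  f_x(x, y) = 2*x, f_y(x, y) = -2*y - 1.
  f_x(P) = -2, f_y(P) = -5 (gradient nonzero, so P is smooth).
Step 3: tangent line at P: -2·(x − -1) + -5·(y − 2) = 0.
Expanding: -2*x - 5*y + 8 = 0.


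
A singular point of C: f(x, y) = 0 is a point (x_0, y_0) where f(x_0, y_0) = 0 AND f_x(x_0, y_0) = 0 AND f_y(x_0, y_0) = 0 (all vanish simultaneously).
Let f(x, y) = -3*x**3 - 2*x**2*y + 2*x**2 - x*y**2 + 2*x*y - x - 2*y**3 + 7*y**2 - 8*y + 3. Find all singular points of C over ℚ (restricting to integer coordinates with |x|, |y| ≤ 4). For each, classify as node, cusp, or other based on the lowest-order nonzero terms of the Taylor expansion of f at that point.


Singular points: {(0, 1)}; classification: cusp.

Compute partial derivatives:
  f_x = -9*x**2 - 4*x*y + 4*x - y**2 + 2*y - 1.
  f_y = -2*x**2 - 2*x*y + 2*x - 6*y**2 + 14*y - 8.
Scan x_0 ∈ {−4, ..., 4}. For each x_0, f_y(x_0, y) is a polynomial in y; find its integer roots y ∈ {−4, ..., 4}, then test f_x and f at those candidates.
  x = -4: f_y(-4, y) = -6*y**2 + 22*y - 48; no integer root y with |y| ≤ 4.
  x = -3: f_y(-3, y) = -6*y**2 + 20*y - 32; no integer root y with |y| ≤ 4.
  x = -2: f_y(-2, y) = -6*y**2 + 18*y - 20; no integer root y with |y| ≤ 4.
  x = -1: f_y(-1, y) = -6*y**2 + 16*y - 12; no integer root y with |y| ≤ 4.
  x = 0: f_y(0, y) = -6*y**2 + 14*y - 8; vanishes at y ∈ {1}. (0, 1): f_x = 0, f = 0 — SINGULAR.
  x = 1: f_y(1, y) = -6*y**2 + 12*y - 8; no integer root y with |y| ≤ 4.
  x = 2: f_y(2, y) = -6*y**2 + 10*y - 12; no integer root y with |y| ≤ 4.
  x = 3: f_y(3, y) = -6*y**2 + 8*y - 20; no integer root y with |y| ≤ 4.
  x = 4: f_y(4, y) = -6*y**2 + 6*y - 32; no integer root y with |y| ≤ 4.
Only singular point on the grid: (0, 1).
Classify: substitute x = 0 + u, y = 1 + v and expand: f = -3*u**3 - 2*u**2*v - u*v**2 - 2*v**3 + v**2.
No constant or linear terms (consistent with a singular point). Quadratic part: v**2. Cubic part: -3*u**3 - 2*u**2*v - u*v**2 - 2*v**3.
The quadratic part v**2 is a perfect square, so there is a single (double) tangent line v = 0, i.e. y = 1. Restricting the cubic part to that line (v = 0) leaves -3*u**3 ≠ 0, so f is not divisible by v and the branch is v² ≈ 3*u**3 to lowest order — this is a cusp.
Classification: cusp.


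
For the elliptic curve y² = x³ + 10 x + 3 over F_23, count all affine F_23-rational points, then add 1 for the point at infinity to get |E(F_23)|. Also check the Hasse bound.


Affine points = {(0, 7), (0, 16), (2, 10), (2, 13), (6, 7), (6, 16), (7, 5), (7, 18), (11, 8), (11, 15), (14, 9), (14, 14), (15, 3), (15, 20), (16, 2), (16, 21), (17, 7), (17, 16), (18, 9), (18, 14)}; affine count = 20; |E(F_23)| = 21.

Discriminant check: Δ ∝ 4a³ + 27b² = 4·10³ + 27·3² = 4·1000 + 27·9 ≡ 11 (mod 23). Nonzero ⇒ E is nonsingular.
For each x ∈ F_23, compute rhs = x³ + 10·x + 3 mod 23, then count y ∈ F_23 with y² ≡ rhs.
  x = 0: rhs = 3, matching y values: 7, 16 (2 points).
  x = 1: rhs = 14, matching y values: none (0 points).
  x = 2: rhs = 8, matching y values: 10, 13 (2 points).
  x = 3: rhs = 14, matching y values: none (0 points).
  x = 4: rhs = 15, matching y values: none (0 points).
  x = 5: rhs = 17, matching y values: none (0 points).
  x = 6: rhs = 3, matching y values: 7, 16 (2 points).
  x = 7: rhs = 2, matching y values: 5, 18 (2 points).
  x = 8: rhs = 20, matching y values: none (0 points).
  x = 9: rhs = 17, matching y values: none (0 points).
  x = 10: rhs = 22, matching y values: none (0 points).
  x = 11: rhs = 18, matching y values: 8, 15 (2 points).
  x = 12: rhs = 11, matching y values: none (0 points).
  x = 13: rhs = 7, matching y values: none (0 points).
  x = 14: rhs = 12, matching y values: 9, 14 (2 points).
  x = 15: rhs = 9, matching y values: 3, 20 (2 points).
  x = 16: rhs = 4, matching y values: 2, 21 (2 points).
  x = 17: rhs = 3, matching y values: 7, 16 (2 points).
  x = 18: rhs = 12, matching y values: 9, 14 (2 points).
  x = 19: rhs = 14, matching y values: none (0 points).
  x = 20: rhs = 15, matching y values: none (0 points).
  x = 21: rhs = 21, matching y values: none (0 points).
  x = 22: rhs = 15, matching y values: none (0 points).
Total affine count: 20.
Full point count |E(F_23)| = 20 + 1 = 21.
Hasse bound: |21 − (23+1)| = |-3| = 3 ≤ 2√23 ≈ 9.5917 ✓.


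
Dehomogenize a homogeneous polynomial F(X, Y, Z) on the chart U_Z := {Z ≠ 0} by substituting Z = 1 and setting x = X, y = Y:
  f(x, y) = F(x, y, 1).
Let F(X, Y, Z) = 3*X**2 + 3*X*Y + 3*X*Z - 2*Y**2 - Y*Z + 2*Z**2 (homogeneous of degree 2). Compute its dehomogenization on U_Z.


f(x, y) = 3*x**2 + 3*x*y + 3*x - 2*y**2 - y + 2

On U_Z we set Z = 1. Each monomial c·X^i·Y^j·Z^k in F becomes c·x^i·y^j·1^k = c·x^i·y^j.
Substituting Z = 1: F(X, Y, 1) = 3*x**2 + 3*x*y + 3*x - 2*y**2 - y + 2.
Note: deg(f) ≤ deg(F) = 2; strict inequality happens when F is divisible by Z (lost terms).
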